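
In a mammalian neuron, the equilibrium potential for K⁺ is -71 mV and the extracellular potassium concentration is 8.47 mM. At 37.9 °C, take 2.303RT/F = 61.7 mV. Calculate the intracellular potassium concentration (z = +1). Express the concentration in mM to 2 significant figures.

120 mM

Nernst: E = (61.7/1) · log₁₀([out]/[in]), so log₁₀([out]/[in]) = -71.0 × 1 / 61.7 = -1.1507.
[out]/[in] = 10^(-1.1507) = 0.07068.
[in] = 8.47 / 0.07068 = 119.8 mM.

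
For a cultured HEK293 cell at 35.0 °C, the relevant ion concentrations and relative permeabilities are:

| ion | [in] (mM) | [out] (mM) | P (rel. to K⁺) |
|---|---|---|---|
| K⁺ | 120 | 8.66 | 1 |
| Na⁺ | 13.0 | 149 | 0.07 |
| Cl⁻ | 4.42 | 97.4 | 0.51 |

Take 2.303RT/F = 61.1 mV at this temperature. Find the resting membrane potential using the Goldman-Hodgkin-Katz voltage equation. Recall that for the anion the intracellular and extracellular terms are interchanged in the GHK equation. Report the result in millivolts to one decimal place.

-55.2 mV

Vm = 61.1 · log₁₀[(Σ P·[cation]ₒ + Σ P·[anion]ᵢ) / (Σ P·[cation]ᵢ + Σ P·[anion]ₒ)]
Numerator = 1×8.66 + 0.07×149 + 0.51×4.42 = 21.34
Denominator = 1×120 + 0.07×13.0 + 0.51×97.4 = 170.6
Vm = 61.1 · log₁₀(0.12512) = 61.1 × (-0.9027) = -55.15 mV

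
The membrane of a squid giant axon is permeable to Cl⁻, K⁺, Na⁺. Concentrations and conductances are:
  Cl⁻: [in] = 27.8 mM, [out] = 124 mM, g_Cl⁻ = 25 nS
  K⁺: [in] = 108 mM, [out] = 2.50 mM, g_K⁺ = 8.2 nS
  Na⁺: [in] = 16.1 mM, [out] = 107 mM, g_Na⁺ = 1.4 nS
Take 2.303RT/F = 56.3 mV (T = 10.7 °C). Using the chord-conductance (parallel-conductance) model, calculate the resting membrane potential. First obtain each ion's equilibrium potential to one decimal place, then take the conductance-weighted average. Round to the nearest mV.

E_Cl⁻ = (56.3/-1)·log₁₀(124/27.8) = -36.6 mV
E_K⁺ = (56.3/1)·log₁₀(2.50/108) = -92.1 mV
E_Na⁺ = (56.3/1)·log₁₀(107/16.1) = 46.3 mV
Vm = (Σ gᵢEᵢ)/(Σ gᵢ) = (25·-36.6 + 8.2·-92.1 + 1.4·46.3) / (25 + 8.2 + 1.4)
= -1605.40 / 34.6 = -46.40 mV

-46 mV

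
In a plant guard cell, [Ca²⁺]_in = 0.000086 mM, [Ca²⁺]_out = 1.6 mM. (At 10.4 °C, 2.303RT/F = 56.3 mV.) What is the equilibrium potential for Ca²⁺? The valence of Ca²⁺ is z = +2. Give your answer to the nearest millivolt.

E = (56.3/z) · log₁₀([Ca²⁺]_out/[Ca²⁺]_in) with z = +2.
= (56.3/2) · log₁₀(1.6/0.000086) = 28.15 · log₁₀(1.86e+04)
= 28.15 · (4.2696) = 120.19 mV

120 mV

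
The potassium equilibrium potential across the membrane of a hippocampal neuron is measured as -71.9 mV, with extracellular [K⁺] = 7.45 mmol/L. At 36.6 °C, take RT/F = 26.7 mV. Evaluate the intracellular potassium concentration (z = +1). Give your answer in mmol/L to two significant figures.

Nernst: E = (26.7/1) · ln([out]/[in]), so ln([out]/[in]) = -71.9 × 1 / 26.7 = -2.6929.
[out]/[in] = e^(-2.6929) = 0.06769.
[in] = 7.45 / 0.06769 = 110.1 mmol/L.

110 mmol/L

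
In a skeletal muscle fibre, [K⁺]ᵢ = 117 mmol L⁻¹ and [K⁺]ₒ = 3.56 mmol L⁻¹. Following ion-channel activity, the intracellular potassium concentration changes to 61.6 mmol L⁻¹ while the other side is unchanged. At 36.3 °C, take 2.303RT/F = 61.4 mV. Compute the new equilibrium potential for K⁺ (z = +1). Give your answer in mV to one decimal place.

After the shift: [K⁺]_out = 3.56, [K⁺]_in = 61.6 mmol L⁻¹.
E_new = (61.4/1)·log₁₀(3.56/61.6) = 61.40 · (-1.2381) = -76.02 mV

-76.0 mV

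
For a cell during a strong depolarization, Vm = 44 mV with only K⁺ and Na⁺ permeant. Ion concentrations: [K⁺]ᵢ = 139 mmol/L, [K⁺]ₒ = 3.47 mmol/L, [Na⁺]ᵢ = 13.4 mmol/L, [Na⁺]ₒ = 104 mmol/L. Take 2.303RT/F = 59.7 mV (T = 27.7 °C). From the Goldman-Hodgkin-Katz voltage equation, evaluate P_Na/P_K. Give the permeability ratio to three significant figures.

24.5

Let α = P_Na/P_K. GHK: Vm = 59.7·log₁₀[(Kₒ + α·Naₒ)/(Kᵢ + α·Naᵢ)].
10^(Vm/59.7) = 10^(44.0/59.7) = 5.4578
So 5.4578·(Kᵢ + α·Naᵢ) = Kₒ + α·Naₒ → α = (5.4578·139.0 − 3.47) / (104.0 − 5.4578·13.4)
α = (758.6 − 3.47) / (104.0 − 73.13) = 755.2/30.87 = 24.47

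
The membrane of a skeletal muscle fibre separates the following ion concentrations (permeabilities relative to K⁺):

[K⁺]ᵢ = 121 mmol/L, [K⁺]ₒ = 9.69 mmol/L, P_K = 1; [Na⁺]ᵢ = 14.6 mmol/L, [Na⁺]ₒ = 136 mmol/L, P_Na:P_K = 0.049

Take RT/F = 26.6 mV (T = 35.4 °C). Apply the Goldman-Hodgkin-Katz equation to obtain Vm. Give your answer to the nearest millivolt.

-53 mV

Vm = 26.6 · ln[(Σ P·[cation]ₒ + Σ P·[anion]ᵢ) / (Σ P·[cation]ᵢ + Σ P·[anion]ₒ)]
Numerator = 1×9.69 + 0.049×136 = 16.35
Denominator = 1×121 + 0.049×14.6 = 121.7
Vm = 26.6 · ln(0.13436) = 26.6 × (-2.0072) = -53.39 mV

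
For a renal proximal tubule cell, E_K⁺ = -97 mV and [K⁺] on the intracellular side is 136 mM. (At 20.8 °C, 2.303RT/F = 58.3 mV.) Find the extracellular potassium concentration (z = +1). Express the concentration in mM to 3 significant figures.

Nernst: E = (58.3/1) · log₁₀([out]/[in]), so log₁₀([out]/[in]) = -97.0 × 1 / 58.3 = -1.6638.
[out]/[in] = 10^(-1.6638) = 0.02169.
[out] = 0.02169 × 136 = 2.949 mM.

2.95 mM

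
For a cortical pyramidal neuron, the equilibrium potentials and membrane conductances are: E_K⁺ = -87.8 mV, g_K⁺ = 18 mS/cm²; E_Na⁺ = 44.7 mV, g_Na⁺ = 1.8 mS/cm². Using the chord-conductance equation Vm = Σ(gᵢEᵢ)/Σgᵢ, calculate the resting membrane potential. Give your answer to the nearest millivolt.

Σ gᵢEᵢ = 18·(-87.8) + 1.8·(44.7) = -1499.94
Σ gᵢ = 18 + 1.8 = 19.8
Vm = -1499.94 / 19.8 = -75.75 mV

-76 mV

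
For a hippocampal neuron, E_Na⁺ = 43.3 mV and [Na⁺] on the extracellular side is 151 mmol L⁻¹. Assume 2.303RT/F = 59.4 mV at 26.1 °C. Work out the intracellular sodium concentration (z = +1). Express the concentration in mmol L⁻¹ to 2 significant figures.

28 mmol L⁻¹

Nernst: E = (59.4/1) · log₁₀([out]/[in]), so log₁₀([out]/[in]) = 43.3 × 1 / 59.4 = 0.7290.
[out]/[in] = 10^(0.7290) = 5.357.
[in] = 151 / 5.357 = 28.19 mmol L⁻¹.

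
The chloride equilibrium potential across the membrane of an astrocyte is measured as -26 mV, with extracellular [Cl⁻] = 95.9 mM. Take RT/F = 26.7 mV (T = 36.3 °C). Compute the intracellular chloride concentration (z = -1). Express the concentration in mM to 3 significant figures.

Nernst: E = (26.7/-1) · ln([out]/[in]), so ln([out]/[in]) = -26.0 × -1 / 26.7 = 0.9738.
[out]/[in] = e^(0.9738) = 2.648.
[in] = 95.9 / 2.648 = 36.22 mM.

36.2 mM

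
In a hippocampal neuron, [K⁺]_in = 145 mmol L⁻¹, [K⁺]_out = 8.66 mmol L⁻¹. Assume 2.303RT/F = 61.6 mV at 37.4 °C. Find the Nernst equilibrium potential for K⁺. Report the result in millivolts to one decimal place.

-75.4 mV

E = (61.6/z) · log₁₀([K⁺]_out/[K⁺]_in) with z = +1.
= (61.6/1) · log₁₀(8.66/145) = 61.60 · log₁₀(0.05972)
= 61.60 · (-1.2239) = -75.39 mV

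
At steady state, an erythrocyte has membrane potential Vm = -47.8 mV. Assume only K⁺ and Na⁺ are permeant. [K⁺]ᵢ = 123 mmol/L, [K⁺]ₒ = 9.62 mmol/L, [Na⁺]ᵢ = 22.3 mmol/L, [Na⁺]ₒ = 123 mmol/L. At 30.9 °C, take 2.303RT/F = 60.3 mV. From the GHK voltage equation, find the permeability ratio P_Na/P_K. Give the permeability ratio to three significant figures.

0.0855

Let α = P_Na/P_K. GHK: Vm = 60.3·log₁₀[(Kₒ + α·Naₒ)/(Kᵢ + α·Naᵢ)].
10^(Vm/60.3) = 10^(-47.8/60.3) = 0.16117
So 0.16117·(Kᵢ + α·Naᵢ) = Kₒ + α·Naₒ → α = (0.16117·123.0 − 9.62) / (123.0 − 0.16117·22.3)
α = (19.82 − 9.62) / (123.0 − 3.594) = 10.2/119.4 = 0.08546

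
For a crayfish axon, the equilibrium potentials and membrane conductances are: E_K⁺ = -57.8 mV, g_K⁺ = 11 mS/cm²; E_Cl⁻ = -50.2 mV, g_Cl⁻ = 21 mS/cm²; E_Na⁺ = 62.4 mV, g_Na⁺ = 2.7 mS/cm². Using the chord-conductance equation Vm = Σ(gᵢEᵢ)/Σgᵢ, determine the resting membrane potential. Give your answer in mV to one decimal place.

-43.8 mV

Σ gᵢEᵢ = 11·(-57.8) + 21·(-50.2) + 2.7·(62.4) = -1521.52
Σ gᵢ = 11 + 21 + 2.7 = 34.7
Vm = -1521.52 / 34.7 = -43.85 mV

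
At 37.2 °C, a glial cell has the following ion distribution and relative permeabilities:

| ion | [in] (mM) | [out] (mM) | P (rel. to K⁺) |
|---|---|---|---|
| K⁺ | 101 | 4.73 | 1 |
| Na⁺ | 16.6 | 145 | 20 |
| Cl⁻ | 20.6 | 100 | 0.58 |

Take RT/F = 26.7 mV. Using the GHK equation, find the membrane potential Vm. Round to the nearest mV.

Vm = 26.7 · ln[(Σ P·[cation]ₒ + Σ P·[anion]ᵢ) / (Σ P·[cation]ᵢ + Σ P·[anion]ₒ)]
Numerator = 1×4.73 + 20×145 + 0.58×20.6 = 2917
Denominator = 1×101 + 20×16.6 + 0.58×100 = 491
Vm = 26.7 · ln(5.9403) = 26.7 × (1.7818) = 47.57 mV

48 mV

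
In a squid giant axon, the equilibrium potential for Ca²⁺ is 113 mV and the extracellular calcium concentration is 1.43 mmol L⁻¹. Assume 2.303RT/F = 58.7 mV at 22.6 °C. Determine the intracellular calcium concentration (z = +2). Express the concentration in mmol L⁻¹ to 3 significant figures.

0.000202 mmol L⁻¹

Nernst: E = (58.7/2) · log₁₀([out]/[in]), so log₁₀([out]/[in]) = 113.0 × 2 / 58.7 = 3.8501.
[out]/[in] = 10^(3.8501) = 7081.
[in] = 1.43 / 7081 = 0.000202 mmol L⁻¹.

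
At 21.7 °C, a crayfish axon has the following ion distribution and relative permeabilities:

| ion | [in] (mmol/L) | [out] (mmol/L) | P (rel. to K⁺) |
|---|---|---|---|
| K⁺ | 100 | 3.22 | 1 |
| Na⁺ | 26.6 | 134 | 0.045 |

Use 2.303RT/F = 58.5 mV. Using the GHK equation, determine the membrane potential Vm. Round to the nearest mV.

-61 mV

Vm = 58.5 · log₁₀[(Σ P·[cation]ₒ + Σ P·[anion]ᵢ) / (Σ P·[cation]ᵢ + Σ P·[anion]ₒ)]
Numerator = 1×3.22 + 0.045×134 = 9.25
Denominator = 1×100 + 0.045×26.6 = 101.2
Vm = 58.5 · log₁₀(0.091406) = 58.5 × (-1.0390) = -60.78 mV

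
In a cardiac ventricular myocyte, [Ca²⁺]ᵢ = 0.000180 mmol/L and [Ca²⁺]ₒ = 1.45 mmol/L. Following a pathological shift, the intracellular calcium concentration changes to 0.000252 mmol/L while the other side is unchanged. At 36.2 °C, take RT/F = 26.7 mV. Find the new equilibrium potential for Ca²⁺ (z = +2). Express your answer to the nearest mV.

After the shift: [Ca²⁺]_out = 1.45, [Ca²⁺]_in = 0.000252 mmol/L.
E_new = (26.7/2)·ln(1.45/0.000252) = 13.35 · (8.6576) = 115.58 mV

116 mV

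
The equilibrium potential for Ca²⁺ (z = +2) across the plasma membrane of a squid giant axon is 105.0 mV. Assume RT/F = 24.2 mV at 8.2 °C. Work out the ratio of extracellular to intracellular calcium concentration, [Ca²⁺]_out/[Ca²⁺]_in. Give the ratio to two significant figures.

ln([out]/[in]) = E·z/(24.2) = 105.0 × 2 / 24.2 = 8.6777
[out]/[in] = e^(8.6777) = 5870

5900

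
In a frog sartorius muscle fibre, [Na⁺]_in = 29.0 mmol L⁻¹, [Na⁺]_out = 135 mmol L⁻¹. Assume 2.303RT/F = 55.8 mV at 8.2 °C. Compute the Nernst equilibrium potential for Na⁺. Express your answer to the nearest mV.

37 mV

E = (55.8/z) · log₁₀([Na⁺]_out/[Na⁺]_in) with z = +1.
= (55.8/1) · log₁₀(135/29.0) = 55.80 · log₁₀(4.655)
= 55.80 · (0.6679) = 37.27 mV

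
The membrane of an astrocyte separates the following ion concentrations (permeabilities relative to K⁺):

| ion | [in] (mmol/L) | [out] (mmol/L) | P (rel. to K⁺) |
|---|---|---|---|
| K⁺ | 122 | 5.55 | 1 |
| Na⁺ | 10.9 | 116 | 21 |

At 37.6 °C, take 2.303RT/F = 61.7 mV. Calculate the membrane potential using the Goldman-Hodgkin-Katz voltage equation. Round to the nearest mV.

Vm = 61.7 · log₁₀[(Σ P·[cation]ₒ + Σ P·[anion]ᵢ) / (Σ P·[cation]ᵢ + Σ P·[anion]ₒ)]
Numerator = 1×5.55 + 21×116 = 2442
Denominator = 1×122 + 21×10.9 = 350.9
Vm = 61.7 · log₁₀(6.958) = 61.7 × (0.8425) = 51.98 mV

52 mV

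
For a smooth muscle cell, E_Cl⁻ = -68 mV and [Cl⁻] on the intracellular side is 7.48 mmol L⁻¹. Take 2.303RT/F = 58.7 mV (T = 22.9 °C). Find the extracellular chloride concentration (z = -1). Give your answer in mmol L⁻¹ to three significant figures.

Nernst: E = (58.7/-1) · log₁₀([out]/[in]), so log₁₀([out]/[in]) = -68.0 × -1 / 58.7 = 1.1584.
[out]/[in] = 10^(1.1584) = 14.4.
[out] = 14.4 × 7.48 = 107.7 mmol L⁻¹.

108 mmol L⁻¹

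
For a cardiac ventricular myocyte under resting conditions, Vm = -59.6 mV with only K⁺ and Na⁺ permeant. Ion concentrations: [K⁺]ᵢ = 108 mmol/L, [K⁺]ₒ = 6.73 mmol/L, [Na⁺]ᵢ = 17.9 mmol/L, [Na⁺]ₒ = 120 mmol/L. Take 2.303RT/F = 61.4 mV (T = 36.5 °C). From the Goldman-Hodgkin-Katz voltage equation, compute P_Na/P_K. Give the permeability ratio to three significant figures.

0.0409

Let α = P_Na/P_K. GHK: Vm = 61.4·log₁₀[(Kₒ + α·Naₒ)/(Kᵢ + α·Naᵢ)].
10^(Vm/61.4) = 10^(-59.6/61.4) = 0.10698
So 0.10698·(Kᵢ + α·Naᵢ) = Kₒ + α·Naₒ → α = (0.10698·108.0 − 6.73) / (120.0 − 0.10698·17.9)
α = (11.55 − 6.73) / (120.0 − 1.915) = 4.824/118.1 = 0.04085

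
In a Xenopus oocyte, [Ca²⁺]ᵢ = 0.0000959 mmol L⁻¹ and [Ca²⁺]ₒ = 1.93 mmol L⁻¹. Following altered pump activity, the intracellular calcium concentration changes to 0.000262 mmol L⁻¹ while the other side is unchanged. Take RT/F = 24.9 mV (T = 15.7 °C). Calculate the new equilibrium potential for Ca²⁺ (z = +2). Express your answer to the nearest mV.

111 mV

After the shift: [Ca²⁺]_out = 1.93, [Ca²⁺]_in = 0.000262 mmol L⁻¹.
E_new = (24.9/2)·ln(1.93/0.000262) = 12.45 · (8.9047) = 110.86 mV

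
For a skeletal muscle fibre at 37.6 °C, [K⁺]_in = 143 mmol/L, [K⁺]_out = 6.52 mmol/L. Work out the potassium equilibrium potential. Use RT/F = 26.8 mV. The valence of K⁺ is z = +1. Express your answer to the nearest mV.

E = (26.8/z) · ln([K⁺]_out/[K⁺]_in) with z = +1.
= (26.8/1) · ln(6.52/143) = 26.80 · ln(0.04559)
= 26.80 · (-3.0880) = -82.76 mV

-83 mV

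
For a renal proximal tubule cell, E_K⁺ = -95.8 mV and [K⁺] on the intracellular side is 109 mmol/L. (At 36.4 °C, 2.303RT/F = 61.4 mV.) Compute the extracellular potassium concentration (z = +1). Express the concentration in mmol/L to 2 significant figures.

Nernst: E = (61.4/1) · log₁₀([out]/[in]), so log₁₀([out]/[in]) = -95.8 × 1 / 61.4 = -1.5603.
[out]/[in] = 10^(-1.5603) = 0.02753.
[out] = 0.02753 × 109 = 3 mmol/L.

3.0 mmol/L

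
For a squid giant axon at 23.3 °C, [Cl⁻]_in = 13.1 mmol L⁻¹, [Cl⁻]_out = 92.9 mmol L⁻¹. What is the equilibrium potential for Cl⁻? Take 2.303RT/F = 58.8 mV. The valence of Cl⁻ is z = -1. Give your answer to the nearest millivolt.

-50 mV

E = (58.8/z) · log₁₀([Cl⁻]_out/[Cl⁻]_in) with z = -1.
For an anion, dividing by z = -1 reverses the sign.
= (58.8/-1) · log₁₀(92.9/13.1) = -58.80 · log₁₀(7.092)
= -58.80 · (0.8507) = -50.02 mV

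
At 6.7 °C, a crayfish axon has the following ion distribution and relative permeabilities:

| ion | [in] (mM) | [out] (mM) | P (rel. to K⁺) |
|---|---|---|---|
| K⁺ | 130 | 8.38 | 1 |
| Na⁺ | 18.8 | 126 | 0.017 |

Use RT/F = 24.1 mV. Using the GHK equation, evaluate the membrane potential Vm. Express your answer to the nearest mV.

-61 mV

Vm = 24.1 · ln[(Σ P·[cation]ₒ + Σ P·[anion]ᵢ) / (Σ P·[cation]ᵢ + Σ P·[anion]ₒ)]
Numerator = 1×8.38 + 0.017×126 = 10.52
Denominator = 1×130 + 0.017×18.8 = 130.3
Vm = 24.1 · ln(0.08074) = 24.1 × (-2.5165) = -60.65 mV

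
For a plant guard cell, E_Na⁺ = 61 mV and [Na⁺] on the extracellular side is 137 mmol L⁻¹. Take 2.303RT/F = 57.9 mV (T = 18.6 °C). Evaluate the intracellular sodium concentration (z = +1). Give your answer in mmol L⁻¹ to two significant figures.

12 mmol L⁻¹

Nernst: E = (57.9/1) · log₁₀([out]/[in]), so log₁₀([out]/[in]) = 61.0 × 1 / 57.9 = 1.0535.
[out]/[in] = 10^(1.0535) = 11.31.
[in] = 137 / 11.31 = 12.11 mmol L⁻¹.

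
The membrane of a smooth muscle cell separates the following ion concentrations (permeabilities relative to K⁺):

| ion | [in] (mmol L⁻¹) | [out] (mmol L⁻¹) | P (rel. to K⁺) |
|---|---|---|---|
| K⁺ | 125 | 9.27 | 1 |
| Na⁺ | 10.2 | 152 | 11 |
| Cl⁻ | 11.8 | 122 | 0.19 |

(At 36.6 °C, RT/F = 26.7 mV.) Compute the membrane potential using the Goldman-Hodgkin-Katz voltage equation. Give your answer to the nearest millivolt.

50 mV

Vm = 26.7 · ln[(Σ P·[cation]ₒ + Σ P·[anion]ᵢ) / (Σ P·[cation]ᵢ + Σ P·[anion]ₒ)]
Numerator = 1×9.27 + 11×152 + 0.19×11.8 = 1684
Denominator = 1×125 + 11×10.2 + 0.19×122 = 260.4
Vm = 26.7 · ln(6.4656) = 26.7 × (1.8665) = 49.84 mV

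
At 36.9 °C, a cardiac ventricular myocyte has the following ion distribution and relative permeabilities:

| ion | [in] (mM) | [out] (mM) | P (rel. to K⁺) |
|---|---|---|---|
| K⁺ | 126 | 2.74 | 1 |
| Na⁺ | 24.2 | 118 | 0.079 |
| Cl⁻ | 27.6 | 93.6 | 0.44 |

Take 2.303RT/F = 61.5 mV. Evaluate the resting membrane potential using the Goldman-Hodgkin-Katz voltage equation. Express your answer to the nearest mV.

-52 mV

Vm = 61.5 · log₁₀[(Σ P·[cation]ₒ + Σ P·[anion]ᵢ) / (Σ P·[cation]ᵢ + Σ P·[anion]ₒ)]
Numerator = 1×2.74 + 0.079×118 + 0.44×27.6 = 24.21
Denominator = 1×126 + 0.079×24.2 + 0.44×93.6 = 169.1
Vm = 61.5 · log₁₀(0.14315) = 61.5 × (-0.8442) = -51.92 mV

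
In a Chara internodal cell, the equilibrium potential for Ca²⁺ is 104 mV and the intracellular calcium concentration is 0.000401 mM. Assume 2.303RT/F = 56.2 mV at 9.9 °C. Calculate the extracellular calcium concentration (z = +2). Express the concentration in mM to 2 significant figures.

Nernst: E = (56.2/2) · log₁₀([out]/[in]), so log₁₀([out]/[in]) = 104.0 × 2 / 56.2 = 3.7011.
[out]/[in] = 10^(3.7011) = 5024.
[out] = 5024 × 0.000401 = 2.015 mM.

2.0 mM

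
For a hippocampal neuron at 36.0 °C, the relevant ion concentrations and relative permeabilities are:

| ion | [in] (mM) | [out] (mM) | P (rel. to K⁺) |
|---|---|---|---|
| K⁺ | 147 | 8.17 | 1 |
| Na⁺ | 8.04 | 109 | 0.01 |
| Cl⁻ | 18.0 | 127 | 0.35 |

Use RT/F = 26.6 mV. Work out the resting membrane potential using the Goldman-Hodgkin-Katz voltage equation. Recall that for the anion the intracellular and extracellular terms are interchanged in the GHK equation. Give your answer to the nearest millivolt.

Vm = 26.6 · ln[(Σ P·[cation]ₒ + Σ P·[anion]ᵢ) / (Σ P·[cation]ᵢ + Σ P·[anion]ₒ)]
Numerator = 1×8.17 + 0.01×109 + 0.35×18.0 = 15.56
Denominator = 1×147 + 0.01×8.04 + 0.35×127 = 191.5
Vm = 26.6 · ln(0.08124) = 26.6 × (-2.5103) = -66.78 mV

-67 mV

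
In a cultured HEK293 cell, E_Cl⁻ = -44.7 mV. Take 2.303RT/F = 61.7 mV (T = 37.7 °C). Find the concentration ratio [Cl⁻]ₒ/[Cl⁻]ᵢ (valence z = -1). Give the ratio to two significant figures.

5.3

log₁₀([out]/[in]) = E·z/(61.7) = -44.7 × -1 / 61.7 = 0.7245
[out]/[in] = 10^(0.7245) = 5.302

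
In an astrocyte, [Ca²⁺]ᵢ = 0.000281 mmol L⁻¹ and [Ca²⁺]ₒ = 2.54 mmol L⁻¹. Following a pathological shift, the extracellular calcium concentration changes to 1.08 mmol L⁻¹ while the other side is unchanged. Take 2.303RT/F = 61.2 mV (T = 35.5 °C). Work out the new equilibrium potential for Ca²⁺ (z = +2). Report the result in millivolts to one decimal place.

After the shift: [Ca²⁺]_out = 1.08, [Ca²⁺]_in = 0.000281 mmol L⁻¹.
E_new = (61.2/2)·log₁₀(1.08/0.000281) = 30.60 · (3.5847) = 109.69 mV

109.7 mV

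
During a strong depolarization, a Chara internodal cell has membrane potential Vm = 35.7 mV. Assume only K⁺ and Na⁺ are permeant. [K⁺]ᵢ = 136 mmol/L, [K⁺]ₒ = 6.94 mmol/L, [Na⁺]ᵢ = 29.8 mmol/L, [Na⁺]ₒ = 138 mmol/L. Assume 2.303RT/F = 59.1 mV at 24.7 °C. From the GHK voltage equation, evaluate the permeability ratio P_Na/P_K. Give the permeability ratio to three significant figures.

Let α = P_Na/P_K. GHK: Vm = 59.1·log₁₀[(Kₒ + α·Naₒ)/(Kᵢ + α·Naᵢ)].
10^(Vm/59.1) = 10^(35.7/59.1) = 4.0185
So 4.0185·(Kᵢ + α·Naᵢ) = Kₒ + α·Naₒ → α = (4.0185·136.0 − 6.94) / (138.0 − 4.0185·29.8)
α = (546.5 − 6.94) / (138.0 − 119.8) = 539.6/18.25 = 29.57

29.6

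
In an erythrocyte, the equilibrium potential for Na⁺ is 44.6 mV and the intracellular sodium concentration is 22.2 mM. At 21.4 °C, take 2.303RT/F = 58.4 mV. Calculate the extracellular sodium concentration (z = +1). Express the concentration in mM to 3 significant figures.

Nernst: E = (58.4/1) · log₁₀([out]/[in]), so log₁₀([out]/[in]) = 44.6 × 1 / 58.4 = 0.7637.
[out]/[in] = 10^(0.7637) = 5.804.
[out] = 5.804 × 22.2 = 128.8 mM.

129 mM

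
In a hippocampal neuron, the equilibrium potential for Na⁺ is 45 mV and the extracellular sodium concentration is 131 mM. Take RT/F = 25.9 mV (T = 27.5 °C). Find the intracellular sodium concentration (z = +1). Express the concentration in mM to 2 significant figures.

23 mM

Nernst: E = (25.9/1) · ln([out]/[in]), so ln([out]/[in]) = 45.0 × 1 / 25.9 = 1.7375.
[out]/[in] = e^(1.7375) = 5.683.
[in] = 131 / 5.683 = 23.05 mM.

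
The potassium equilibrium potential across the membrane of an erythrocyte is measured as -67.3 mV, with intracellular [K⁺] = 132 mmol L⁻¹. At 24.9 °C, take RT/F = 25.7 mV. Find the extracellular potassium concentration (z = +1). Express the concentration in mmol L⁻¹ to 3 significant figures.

9.62 mmol L⁻¹

Nernst: E = (25.7/1) · ln([out]/[in]), so ln([out]/[in]) = -67.3 × 1 / 25.7 = -2.6187.
[out]/[in] = e^(-2.6187) = 0.0729.
[out] = 0.0729 × 132 = 9.623 mmol L⁻¹.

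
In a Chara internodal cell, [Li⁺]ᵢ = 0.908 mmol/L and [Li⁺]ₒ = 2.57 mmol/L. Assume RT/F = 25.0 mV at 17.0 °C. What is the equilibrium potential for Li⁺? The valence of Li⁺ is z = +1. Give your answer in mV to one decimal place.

E = (25.0/z) · ln([Li⁺]_out/[Li⁺]_in) with z = +1.
= (25.0/1) · ln(2.57/0.908) = 25.00 · ln(2.83)
= 25.00 · (1.0404) = 26.01 mV

26.0 mV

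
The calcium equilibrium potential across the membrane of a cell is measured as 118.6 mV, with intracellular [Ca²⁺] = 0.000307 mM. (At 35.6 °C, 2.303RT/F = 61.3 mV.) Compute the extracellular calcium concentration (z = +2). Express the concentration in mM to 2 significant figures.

Nernst: E = (61.3/2) · log₁₀([out]/[in]), so log₁₀([out]/[in]) = 118.6 × 2 / 61.3 = 3.8695.
[out]/[in] = 10^(3.8695) = 7404.
[out] = 7404 × 0.000307 = 2.273 mM.

2.3 mM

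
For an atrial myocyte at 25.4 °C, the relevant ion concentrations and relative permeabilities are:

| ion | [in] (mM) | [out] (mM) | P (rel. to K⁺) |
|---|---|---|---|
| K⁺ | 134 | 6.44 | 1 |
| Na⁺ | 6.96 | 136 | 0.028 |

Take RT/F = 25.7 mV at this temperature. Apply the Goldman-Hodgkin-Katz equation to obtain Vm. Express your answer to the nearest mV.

Vm = 25.7 · ln[(Σ P·[cation]ₒ + Σ P·[anion]ᵢ) / (Σ P·[cation]ᵢ + Σ P·[anion]ₒ)]
Numerator = 1×6.44 + 0.028×136 = 10.25
Denominator = 1×134 + 0.028×6.96 = 134.2
Vm = 25.7 · ln(0.076367) = 25.7 × (-2.5722) = -66.11 mV

-66 mV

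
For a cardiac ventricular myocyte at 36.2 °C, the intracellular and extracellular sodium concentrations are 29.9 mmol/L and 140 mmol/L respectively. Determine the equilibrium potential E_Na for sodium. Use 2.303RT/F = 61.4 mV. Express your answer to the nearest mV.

41 mV

E = (61.4/z) · log₁₀([Na⁺]_out/[Na⁺]_in) with z = +1.
= (61.4/1) · log₁₀(140/29.9) = 61.40 · log₁₀(4.682)
= 61.40 · (0.6705) = 41.17 mV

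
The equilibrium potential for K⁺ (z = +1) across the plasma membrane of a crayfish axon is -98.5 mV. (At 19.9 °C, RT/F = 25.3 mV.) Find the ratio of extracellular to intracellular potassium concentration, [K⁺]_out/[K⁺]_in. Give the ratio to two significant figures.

0.020

ln([out]/[in]) = E·z/(25.3) = -98.5 × 1 / 25.3 = -3.8933
[out]/[in] = e^(-3.8933) = 0.02038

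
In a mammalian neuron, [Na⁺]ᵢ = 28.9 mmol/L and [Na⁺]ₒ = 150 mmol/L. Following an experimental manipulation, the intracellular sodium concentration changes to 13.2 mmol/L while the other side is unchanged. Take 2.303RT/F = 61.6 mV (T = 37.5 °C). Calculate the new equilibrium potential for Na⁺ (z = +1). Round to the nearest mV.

After the shift: [Na⁺]_out = 150, [Na⁺]_in = 13.2 mmol/L.
E_new = (61.6/1)·log₁₀(150/13.2) = 61.60 · (1.0555) = 65.02 mV

65 mV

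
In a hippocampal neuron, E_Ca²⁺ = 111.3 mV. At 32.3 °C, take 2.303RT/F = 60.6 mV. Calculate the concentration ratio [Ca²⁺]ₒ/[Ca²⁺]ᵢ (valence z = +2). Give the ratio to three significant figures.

log₁₀([out]/[in]) = E·z/(60.6) = 111.3 × 2 / 60.6 = 3.6733
[out]/[in] = 10^(3.6733) = 4713

4710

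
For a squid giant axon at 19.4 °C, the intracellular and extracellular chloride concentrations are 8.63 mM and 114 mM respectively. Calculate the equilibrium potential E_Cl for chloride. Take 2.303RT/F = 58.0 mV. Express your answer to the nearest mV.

E = (58.0/z) · log₁₀([Cl⁻]_out/[Cl⁻]_in) with z = -1.
For an anion, dividing by z = -1 reverses the sign.
= (58.0/-1) · log₁₀(114/8.63) = -58.00 · log₁₀(13.21)
= -58.00 · (1.1209) = -65.01 mV

-65 mV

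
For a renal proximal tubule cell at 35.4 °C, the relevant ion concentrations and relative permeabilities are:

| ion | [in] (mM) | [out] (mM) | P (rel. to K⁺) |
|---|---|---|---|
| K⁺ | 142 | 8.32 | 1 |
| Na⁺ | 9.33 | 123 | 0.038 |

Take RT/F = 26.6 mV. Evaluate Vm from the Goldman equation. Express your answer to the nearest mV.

Vm = 26.6 · ln[(Σ P·[cation]ₒ + Σ P·[anion]ᵢ) / (Σ P·[cation]ᵢ + Σ P·[anion]ₒ)]
Numerator = 1×8.32 + 0.038×123 = 12.99
Denominator = 1×142 + 0.038×9.33 = 142.4
Vm = 26.6 · ln(0.091279) = 26.6 × (-2.3938) = -63.68 mV

-64 mV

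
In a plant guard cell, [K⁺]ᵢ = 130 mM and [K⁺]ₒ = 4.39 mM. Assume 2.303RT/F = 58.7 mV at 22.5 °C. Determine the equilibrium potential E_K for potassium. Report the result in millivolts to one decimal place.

E = (58.7/z) · log₁₀([K⁺]_out/[K⁺]_in) with z = +1.
= (58.7/1) · log₁₀(4.39/130) = 58.70 · log₁₀(0.03377)
= 58.70 · (-1.4715) = -86.38 mV

-86.4 mV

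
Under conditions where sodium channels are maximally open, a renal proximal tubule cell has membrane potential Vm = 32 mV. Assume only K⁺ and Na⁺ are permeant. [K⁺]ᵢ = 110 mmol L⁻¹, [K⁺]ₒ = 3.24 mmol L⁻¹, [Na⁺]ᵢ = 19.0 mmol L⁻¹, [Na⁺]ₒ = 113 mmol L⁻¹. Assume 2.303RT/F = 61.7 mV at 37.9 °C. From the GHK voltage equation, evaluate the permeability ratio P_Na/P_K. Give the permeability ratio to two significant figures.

Let α = P_Na/P_K. GHK: Vm = 61.7·log₁₀[(Kₒ + α·Naₒ)/(Kᵢ + α·Naᵢ)].
10^(Vm/61.7) = 10^(32.0/61.7) = 3.3009
So 3.3009·(Kᵢ + α·Naᵢ) = Kₒ + α·Naₒ → α = (3.3009·110.0 − 3.24) / (113.0 − 3.3009·19.0)
α = (363.1 − 3.24) / (113.0 − 62.72) = 359.9/50.28 = 7.157

7.2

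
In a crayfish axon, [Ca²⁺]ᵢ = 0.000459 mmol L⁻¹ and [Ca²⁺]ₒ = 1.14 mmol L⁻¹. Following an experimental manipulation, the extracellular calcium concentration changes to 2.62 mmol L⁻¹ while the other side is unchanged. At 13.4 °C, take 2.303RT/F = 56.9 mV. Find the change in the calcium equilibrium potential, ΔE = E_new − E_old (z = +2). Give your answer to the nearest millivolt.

10 mV

E_old = (56.9/2)·log₁₀(1.14/0.000459) = 96.59 mV
E_new = (56.9/2)·log₁₀(2.62/0.000459) = 106.87 mV
ΔE = 106.87 − (96.59) = 10.28 mV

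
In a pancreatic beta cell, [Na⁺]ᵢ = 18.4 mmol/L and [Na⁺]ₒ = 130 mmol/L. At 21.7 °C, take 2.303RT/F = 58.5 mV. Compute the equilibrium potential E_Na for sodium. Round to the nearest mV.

50 mV

E = (58.5/z) · log₁₀([Na⁺]_out/[Na⁺]_in) with z = +1.
= (58.5/1) · log₁₀(130/18.4) = 58.50 · log₁₀(7.065)
= 58.50 · (0.8491) = 49.67 mV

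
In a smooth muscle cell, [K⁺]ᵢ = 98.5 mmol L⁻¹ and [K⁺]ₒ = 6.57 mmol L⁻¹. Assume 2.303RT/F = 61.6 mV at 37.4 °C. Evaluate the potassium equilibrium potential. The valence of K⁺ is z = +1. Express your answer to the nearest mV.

E = (61.6/z) · log₁₀([K⁺]_out/[K⁺]_in) with z = +1.
= (61.6/1) · log₁₀(6.57/98.5) = 61.60 · log₁₀(0.0667)
= 61.60 · (-1.1759) = -72.43 mV

-72 mV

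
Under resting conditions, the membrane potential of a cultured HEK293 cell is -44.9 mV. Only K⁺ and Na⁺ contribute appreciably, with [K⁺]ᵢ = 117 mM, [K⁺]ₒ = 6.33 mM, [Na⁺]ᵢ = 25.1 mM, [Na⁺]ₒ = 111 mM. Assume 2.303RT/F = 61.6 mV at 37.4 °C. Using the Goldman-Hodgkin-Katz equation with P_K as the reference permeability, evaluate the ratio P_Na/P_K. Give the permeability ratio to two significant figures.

0.15

Let α = P_Na/P_K. GHK: Vm = 61.6·log₁₀[(Kₒ + α·Naₒ)/(Kᵢ + α·Naᵢ)].
10^(Vm/61.6) = 10^(-44.9/61.6) = 0.18668
So 0.18668·(Kᵢ + α·Naᵢ) = Kₒ + α·Naₒ → α = (0.18668·117.0 − 6.33) / (111.0 − 0.18668·25.1)
α = (21.84 − 6.33) / (111.0 − 4.686) = 15.51/106.3 = 0.1459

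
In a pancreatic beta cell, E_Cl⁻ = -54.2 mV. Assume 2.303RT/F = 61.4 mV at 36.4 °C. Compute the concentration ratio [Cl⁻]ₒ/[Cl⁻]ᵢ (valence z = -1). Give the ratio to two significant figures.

7.6

log₁₀([out]/[in]) = E·z/(61.4) = -54.2 × -1 / 61.4 = 0.8827
[out]/[in] = 10^(0.8827) = 7.634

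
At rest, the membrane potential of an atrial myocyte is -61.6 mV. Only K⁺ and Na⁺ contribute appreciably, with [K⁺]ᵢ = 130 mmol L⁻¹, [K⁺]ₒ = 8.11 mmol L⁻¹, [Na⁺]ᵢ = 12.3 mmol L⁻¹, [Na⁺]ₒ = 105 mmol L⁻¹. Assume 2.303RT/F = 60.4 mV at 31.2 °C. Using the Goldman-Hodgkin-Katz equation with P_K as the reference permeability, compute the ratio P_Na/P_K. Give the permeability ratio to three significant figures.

Let α = P_Na/P_K. GHK: Vm = 60.4·log₁₀[(Kₒ + α·Naₒ)/(Kᵢ + α·Naᵢ)].
10^(Vm/60.4) = 10^(-61.6/60.4) = 0.095528
So 0.095528·(Kᵢ + α·Naᵢ) = Kₒ + α·Naₒ → α = (0.095528·130.0 − 8.11) / (105.0 − 0.095528·12.3)
α = (12.42 − 8.11) / (105.0 − 1.175) = 4.309/103.8 = 0.0415

0.0415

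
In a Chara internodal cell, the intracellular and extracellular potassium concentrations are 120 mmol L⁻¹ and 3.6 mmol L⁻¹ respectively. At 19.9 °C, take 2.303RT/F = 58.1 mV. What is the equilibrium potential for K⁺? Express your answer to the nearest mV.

-88 mV

E = (58.1/z) · log₁₀([K⁺]_out/[K⁺]_in) with z = +1.
= (58.1/1) · log₁₀(3.6/120) = 58.10 · log₁₀(0.03)
= 58.10 · (-1.5229) = -88.48 mV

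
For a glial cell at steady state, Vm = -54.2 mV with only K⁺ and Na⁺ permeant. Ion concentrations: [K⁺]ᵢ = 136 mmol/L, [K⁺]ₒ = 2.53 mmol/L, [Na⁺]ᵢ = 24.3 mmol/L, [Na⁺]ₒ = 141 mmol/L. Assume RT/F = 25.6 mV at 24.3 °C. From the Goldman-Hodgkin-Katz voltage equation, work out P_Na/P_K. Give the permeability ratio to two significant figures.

0.10

Let α = P_Na/P_K. GHK: Vm = 25.6·ln[(Kₒ + α·Naₒ)/(Kᵢ + α·Naᵢ)].
e^(Vm/25.6) = e^(-54.2/25.6) = 0.12037
So 0.12037·(Kᵢ + α·Naᵢ) = Kₒ + α·Naₒ → α = (0.12037·136.0 − 2.53) / (141.0 − 0.12037·24.3)
α = (16.37 − 2.53) / (141.0 − 2.925) = 13.84/138.1 = 0.1002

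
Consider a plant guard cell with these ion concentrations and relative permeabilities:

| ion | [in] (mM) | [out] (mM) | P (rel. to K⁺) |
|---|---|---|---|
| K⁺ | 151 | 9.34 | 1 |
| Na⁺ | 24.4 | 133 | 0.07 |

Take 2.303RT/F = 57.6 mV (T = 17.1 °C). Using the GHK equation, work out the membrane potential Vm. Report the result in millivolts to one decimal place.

-52.6 mV

Vm = 57.6 · log₁₀[(Σ P·[cation]ₒ + Σ P·[anion]ᵢ) / (Σ P·[cation]ᵢ + Σ P·[anion]ₒ)]
Numerator = 1×9.34 + 0.07×133 = 18.65
Denominator = 1×151 + 0.07×24.4 = 152.7
Vm = 57.6 · log₁₀(0.12213) = 57.6 × (-0.9132) = -52.60 mV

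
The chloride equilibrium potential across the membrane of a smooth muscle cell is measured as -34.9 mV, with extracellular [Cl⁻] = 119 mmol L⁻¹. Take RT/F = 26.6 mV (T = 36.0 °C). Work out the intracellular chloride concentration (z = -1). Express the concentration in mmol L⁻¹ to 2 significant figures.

32 mmol L⁻¹

Nernst: E = (26.6/-1) · ln([out]/[in]), so ln([out]/[in]) = -34.9 × -1 / 26.6 = 1.3120.
[out]/[in] = e^(1.3120) = 3.714.
[in] = 119 / 3.714 = 32.04 mmol L⁻¹.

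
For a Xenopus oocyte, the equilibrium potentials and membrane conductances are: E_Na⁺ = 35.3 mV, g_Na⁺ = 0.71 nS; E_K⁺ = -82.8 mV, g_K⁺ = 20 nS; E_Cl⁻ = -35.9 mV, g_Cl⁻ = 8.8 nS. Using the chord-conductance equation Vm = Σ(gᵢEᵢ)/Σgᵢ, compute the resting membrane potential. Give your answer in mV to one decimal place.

-66.0 mV

Σ gᵢEᵢ = 0.71·(35.3) + 20·(-82.8) + 8.8·(-35.9) = -1946.86
Σ gᵢ = 0.71 + 20 + 8.8 = 29.51
Vm = -1946.86 / 29.51 = -65.97 mV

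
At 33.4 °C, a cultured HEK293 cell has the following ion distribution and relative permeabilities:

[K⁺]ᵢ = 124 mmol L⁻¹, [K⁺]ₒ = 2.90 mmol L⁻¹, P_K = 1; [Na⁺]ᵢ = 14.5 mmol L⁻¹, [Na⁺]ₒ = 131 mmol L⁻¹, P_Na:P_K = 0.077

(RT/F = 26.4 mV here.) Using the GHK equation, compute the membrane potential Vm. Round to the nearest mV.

-60 mV

Vm = 26.4 · ln[(Σ P·[cation]ₒ + Σ P·[anion]ᵢ) / (Σ P·[cation]ᵢ + Σ P·[anion]ₒ)]
Numerator = 1×2.90 + 0.077×131 = 12.99
Denominator = 1×124 + 0.077×14.5 = 125.1
Vm = 26.4 · ln(0.1038) = 26.4 × (-2.2653) = -59.80 mV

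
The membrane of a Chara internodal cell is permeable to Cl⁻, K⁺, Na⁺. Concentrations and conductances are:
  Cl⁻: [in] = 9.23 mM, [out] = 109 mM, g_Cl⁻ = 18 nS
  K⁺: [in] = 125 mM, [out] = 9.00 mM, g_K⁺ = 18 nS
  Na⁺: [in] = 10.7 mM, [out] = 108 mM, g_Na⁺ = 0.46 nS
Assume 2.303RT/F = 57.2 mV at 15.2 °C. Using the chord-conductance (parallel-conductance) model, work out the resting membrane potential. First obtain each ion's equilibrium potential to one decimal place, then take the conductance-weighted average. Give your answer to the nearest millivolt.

E_Cl⁻ = (57.2/-1)·log₁₀(109/9.23) = -61.3 mV
E_K⁺ = (57.2/1)·log₁₀(9.00/125) = -65.4 mV
E_Na⁺ = (57.2/1)·log₁₀(108/10.7) = 57.4 mV
Vm = (Σ gᵢEᵢ)/(Σ gᵢ) = (18·-61.3 + 18·-65.4 + 0.46·57.4) / (18 + 18 + 0.46)
= -2254.20 / 36.46 = -61.83 mV

-62 mV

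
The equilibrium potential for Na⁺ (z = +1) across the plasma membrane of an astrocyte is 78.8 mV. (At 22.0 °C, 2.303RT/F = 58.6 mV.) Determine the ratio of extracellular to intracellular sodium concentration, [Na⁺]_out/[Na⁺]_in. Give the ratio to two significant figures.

log₁₀([out]/[in]) = E·z/(58.6) = 78.8 × 1 / 58.6 = 1.3447
[out]/[in] = 10^(1.3447) = 22.12

22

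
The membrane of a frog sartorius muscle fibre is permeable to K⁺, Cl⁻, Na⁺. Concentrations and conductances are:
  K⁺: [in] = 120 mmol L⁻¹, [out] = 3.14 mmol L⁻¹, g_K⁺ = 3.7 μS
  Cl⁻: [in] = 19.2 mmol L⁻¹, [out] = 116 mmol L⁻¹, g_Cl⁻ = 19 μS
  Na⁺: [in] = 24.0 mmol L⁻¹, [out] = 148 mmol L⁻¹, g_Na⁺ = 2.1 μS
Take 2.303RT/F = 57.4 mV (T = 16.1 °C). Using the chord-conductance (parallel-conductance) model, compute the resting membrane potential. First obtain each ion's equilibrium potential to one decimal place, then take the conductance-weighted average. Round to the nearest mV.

E_K⁺ = (57.4/1)·log₁₀(3.14/120) = -90.8 mV
E_Cl⁻ = (57.4/-1)·log₁₀(116/19.2) = -44.8 mV
E_Na⁺ = (57.4/1)·log₁₀(148/24.0) = 45.3 mV
Vm = (Σ gᵢEᵢ)/(Σ gᵢ) = (3.7·-90.8 + 19·-44.8 + 2.1·45.3) / (3.7 + 19 + 2.1)
= -1092.03 / 24.8 = -44.03 mV

-44 mV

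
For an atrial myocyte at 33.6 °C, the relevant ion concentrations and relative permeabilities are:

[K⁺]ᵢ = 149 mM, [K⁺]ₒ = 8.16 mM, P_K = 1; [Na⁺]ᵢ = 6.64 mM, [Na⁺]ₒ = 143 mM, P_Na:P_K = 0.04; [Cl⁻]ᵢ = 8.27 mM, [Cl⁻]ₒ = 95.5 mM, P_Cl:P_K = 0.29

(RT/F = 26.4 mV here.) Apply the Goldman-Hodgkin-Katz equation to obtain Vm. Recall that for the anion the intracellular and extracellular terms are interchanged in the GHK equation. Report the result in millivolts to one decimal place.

-63.0 mV

Vm = 26.4 · ln[(Σ P·[cation]ₒ + Σ P·[anion]ᵢ) / (Σ P·[cation]ᵢ + Σ P·[anion]ₒ)]
Numerator = 1×8.16 + 0.04×143 + 0.29×8.27 = 16.28
Denominator = 1×149 + 0.04×6.64 + 0.29×95.5 = 177
Vm = 26.4 · ln(0.091988) = 26.4 × (-2.3861) = -62.99 mV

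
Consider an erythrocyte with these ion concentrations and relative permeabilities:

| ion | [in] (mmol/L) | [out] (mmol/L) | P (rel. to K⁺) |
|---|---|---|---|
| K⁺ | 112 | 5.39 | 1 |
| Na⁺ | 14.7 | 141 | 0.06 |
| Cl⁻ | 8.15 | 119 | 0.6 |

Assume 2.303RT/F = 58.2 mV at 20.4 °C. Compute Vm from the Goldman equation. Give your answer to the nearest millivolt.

Vm = 58.2 · log₁₀[(Σ P·[cation]ₒ + Σ P·[anion]ᵢ) / (Σ P·[cation]ᵢ + Σ P·[anion]ₒ)]
Numerator = 1×5.39 + 0.06×141 + 0.6×8.15 = 18.74
Denominator = 1×112 + 0.06×14.7 + 0.6×119 = 184.3
Vm = 58.2 · log₁₀(0.10169) = 58.2 × (-0.9927) = -57.78 mV

-58 mV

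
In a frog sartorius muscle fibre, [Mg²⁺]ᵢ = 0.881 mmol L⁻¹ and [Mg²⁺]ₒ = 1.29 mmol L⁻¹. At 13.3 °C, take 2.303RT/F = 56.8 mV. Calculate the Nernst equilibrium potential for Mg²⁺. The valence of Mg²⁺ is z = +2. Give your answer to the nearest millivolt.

5 mV

E = (56.8/z) · log₁₀([Mg²⁺]_out/[Mg²⁺]_in) with z = +2.
= (56.8/2) · log₁₀(1.29/0.881) = 28.40 · log₁₀(1.464)
= 28.40 · (0.1656) = 4.70 mV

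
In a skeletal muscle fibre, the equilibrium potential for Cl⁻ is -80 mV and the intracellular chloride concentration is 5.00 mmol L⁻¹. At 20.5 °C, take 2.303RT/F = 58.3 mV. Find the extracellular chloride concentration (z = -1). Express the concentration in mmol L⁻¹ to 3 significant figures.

118 mmol L⁻¹

Nernst: E = (58.3/-1) · log₁₀([out]/[in]), so log₁₀([out]/[in]) = -80.0 × -1 / 58.3 = 1.3722.
[out]/[in] = 10^(1.3722) = 23.56.
[out] = 23.56 × 5.00 = 117.8 mmol L⁻¹.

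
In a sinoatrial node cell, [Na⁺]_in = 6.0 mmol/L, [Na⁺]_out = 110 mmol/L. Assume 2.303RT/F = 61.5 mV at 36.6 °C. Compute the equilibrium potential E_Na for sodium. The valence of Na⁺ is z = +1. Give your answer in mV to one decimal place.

77.7 mV

E = (61.5/z) · log₁₀([Na⁺]_out/[Na⁺]_in) with z = +1.
= (61.5/1) · log₁₀(110/6.0) = 61.50 · log₁₀(18.33)
= 61.50 · (1.2632) = 77.69 mV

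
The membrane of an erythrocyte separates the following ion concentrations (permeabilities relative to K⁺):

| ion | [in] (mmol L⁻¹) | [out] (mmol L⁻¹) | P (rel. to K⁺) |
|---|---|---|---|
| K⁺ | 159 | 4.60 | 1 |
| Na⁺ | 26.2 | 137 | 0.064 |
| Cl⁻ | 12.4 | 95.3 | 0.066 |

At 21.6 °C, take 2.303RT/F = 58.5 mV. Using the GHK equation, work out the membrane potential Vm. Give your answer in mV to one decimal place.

-62.6 mV

Vm = 58.5 · log₁₀[(Σ P·[cation]ₒ + Σ P·[anion]ᵢ) / (Σ P·[cation]ᵢ + Σ P·[anion]ₒ)]
Numerator = 1×4.60 + 0.064×137 + 0.066×12.4 = 14.19
Denominator = 1×159 + 0.064×26.2 + 0.066×95.3 = 167
Vm = 58.5 · log₁₀(0.084965) = 58.5 × (-1.0708) = -62.64 mV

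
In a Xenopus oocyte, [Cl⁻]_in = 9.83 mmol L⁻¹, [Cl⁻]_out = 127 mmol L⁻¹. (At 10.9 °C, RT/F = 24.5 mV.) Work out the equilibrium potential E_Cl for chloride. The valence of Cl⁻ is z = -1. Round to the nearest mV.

-63 mV

E = (24.5/z) · ln([Cl⁻]_out/[Cl⁻]_in) with z = -1.
For an anion, dividing by z = -1 reverses the sign.
= (24.5/-1) · ln(127/9.83) = -24.50 · ln(12.92)
= -24.50 · (2.5587) = -62.69 mV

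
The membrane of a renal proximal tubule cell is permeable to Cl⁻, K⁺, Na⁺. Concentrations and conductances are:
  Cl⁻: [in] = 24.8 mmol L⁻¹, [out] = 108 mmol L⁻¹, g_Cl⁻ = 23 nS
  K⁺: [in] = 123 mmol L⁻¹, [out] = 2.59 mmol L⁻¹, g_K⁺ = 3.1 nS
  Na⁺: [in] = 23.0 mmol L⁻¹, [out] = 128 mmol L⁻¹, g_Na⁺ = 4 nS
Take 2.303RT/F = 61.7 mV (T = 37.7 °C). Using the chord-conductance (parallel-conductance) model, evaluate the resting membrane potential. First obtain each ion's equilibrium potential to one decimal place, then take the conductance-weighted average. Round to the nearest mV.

E_Cl⁻ = (61.7/-1)·log₁₀(108/24.8) = -39.4 mV
E_K⁺ = (61.7/1)·log₁₀(2.59/123) = -103.4 mV
E_Na⁺ = (61.7/1)·log₁₀(128/23.0) = 46.0 mV
Vm = (Σ gᵢEᵢ)/(Σ gᵢ) = (23·-39.4 + 3.1·-103.4 + 4·46.0) / (23 + 3.1 + 4)
= -1042.74 / 30.1 = -34.64 mV

-35 mV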